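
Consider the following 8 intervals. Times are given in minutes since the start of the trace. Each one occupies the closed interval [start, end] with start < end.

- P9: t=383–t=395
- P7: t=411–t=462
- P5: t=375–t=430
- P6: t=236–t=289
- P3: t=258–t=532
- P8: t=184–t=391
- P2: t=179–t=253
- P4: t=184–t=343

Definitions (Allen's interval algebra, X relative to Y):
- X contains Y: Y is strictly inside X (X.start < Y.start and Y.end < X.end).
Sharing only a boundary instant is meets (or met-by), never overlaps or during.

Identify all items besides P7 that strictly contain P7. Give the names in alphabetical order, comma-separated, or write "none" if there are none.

P3

Target P7 = [t=411, t=462].
P2 [t=179, t=253] → before → no.
P3 [t=258, t=532] → contains → yes.
P4 [t=184, t=343] → before → no.
P5 [t=375, t=430] → overlaps → no.
P6 [t=236, t=289] → before → no.
P8 [t=184, t=391] → before → no.
P9 [t=383, t=395] → before → no.
Result: P3.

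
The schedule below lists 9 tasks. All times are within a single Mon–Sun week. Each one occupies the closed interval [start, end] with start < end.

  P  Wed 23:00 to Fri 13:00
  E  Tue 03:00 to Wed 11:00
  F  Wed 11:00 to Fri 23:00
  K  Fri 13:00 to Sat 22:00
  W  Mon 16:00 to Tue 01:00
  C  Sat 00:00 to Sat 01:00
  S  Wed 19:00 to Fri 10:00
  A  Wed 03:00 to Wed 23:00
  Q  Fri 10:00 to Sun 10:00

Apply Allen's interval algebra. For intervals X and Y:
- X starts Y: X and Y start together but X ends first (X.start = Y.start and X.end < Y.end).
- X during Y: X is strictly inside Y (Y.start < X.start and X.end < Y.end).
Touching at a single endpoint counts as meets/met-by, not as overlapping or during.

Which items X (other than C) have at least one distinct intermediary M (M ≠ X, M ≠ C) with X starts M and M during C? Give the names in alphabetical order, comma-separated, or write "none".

Target C = [Sat 00:00, Sat 01:00].
Intermediaries M with M during C: none.
Union: none.

none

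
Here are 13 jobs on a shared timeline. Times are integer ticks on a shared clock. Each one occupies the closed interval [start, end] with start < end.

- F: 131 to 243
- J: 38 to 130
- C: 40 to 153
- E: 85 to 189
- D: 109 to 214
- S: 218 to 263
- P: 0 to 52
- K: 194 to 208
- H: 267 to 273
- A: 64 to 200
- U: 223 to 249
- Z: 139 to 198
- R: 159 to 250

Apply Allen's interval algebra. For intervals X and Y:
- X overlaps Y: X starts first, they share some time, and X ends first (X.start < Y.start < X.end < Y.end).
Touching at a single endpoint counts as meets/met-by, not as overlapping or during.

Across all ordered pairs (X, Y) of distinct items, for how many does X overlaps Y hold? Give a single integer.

Checking all 156 ordered pairs for relation 'overlaps'; matching pairs in alphabetical order:
(A, D): A overlaps D ✓
(A, F): A overlaps F ✓
(A, K): A overlaps K ✓
(A, R): A overlaps R ✓
(C, A): C overlaps A ✓
(C, D): C overlaps D ✓
(C, E): C overlaps E ✓
(C, F): C overlaps F ✓
(C, Z): C overlaps Z ✓
(D, F): D overlaps F ✓
(D, R): D overlaps R ✓
(E, D): E overlaps D ✓
(E, F): E overlaps F ✓
(E, R): E overlaps R ✓
(E, Z): E overlaps Z ✓
(F, R): F overlaps R ✓
(F, S): F overlaps S ✓
(F, U): F overlaps U ✓
(J, A): J overlaps A ✓
(J, C): J overlaps C ✓
(J, D): J overlaps D ✓
(J, E): J overlaps E ✓
(P, C): P overlaps C ✓
(P, J): P overlaps J ✓
... plus 3 further pairs not listed.
Count: 27.

27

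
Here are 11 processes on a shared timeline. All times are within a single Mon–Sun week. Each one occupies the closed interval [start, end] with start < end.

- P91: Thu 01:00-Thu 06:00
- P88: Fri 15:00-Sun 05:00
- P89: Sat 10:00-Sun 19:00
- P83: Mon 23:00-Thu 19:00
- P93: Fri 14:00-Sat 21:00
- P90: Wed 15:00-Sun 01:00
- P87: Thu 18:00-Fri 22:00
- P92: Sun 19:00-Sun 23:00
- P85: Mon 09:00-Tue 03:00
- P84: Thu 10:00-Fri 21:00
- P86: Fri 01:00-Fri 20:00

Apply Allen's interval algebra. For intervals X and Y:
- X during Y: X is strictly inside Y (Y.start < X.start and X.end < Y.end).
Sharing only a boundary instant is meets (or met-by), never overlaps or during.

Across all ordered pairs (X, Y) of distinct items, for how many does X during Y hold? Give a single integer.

8

Checking all 110 ordered pairs for relation 'during'; matching pairs in alphabetical order:
(P84, P90): P84 during P90 ✓
(P86, P84): P86 during P84 ✓
(P86, P87): P86 during P87 ✓
(P86, P90): P86 during P90 ✓
(P87, P90): P87 during P90 ✓
(P91, P83): P91 during P83 ✓
(P91, P90): P91 during P90 ✓
(P93, P90): P93 during P90 ✓
Count: 8.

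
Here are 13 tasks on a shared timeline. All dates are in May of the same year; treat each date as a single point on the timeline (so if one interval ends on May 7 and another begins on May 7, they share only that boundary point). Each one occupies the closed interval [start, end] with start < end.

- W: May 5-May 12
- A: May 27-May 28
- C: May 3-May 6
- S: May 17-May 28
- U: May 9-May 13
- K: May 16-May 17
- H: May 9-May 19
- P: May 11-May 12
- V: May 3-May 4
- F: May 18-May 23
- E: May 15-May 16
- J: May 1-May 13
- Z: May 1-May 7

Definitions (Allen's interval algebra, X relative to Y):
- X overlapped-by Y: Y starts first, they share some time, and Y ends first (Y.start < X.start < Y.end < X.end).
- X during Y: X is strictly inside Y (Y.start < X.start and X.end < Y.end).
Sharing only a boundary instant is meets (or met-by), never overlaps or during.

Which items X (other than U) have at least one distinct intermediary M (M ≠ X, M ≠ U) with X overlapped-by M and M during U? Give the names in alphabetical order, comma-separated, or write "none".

none

Target U = [May 9, May 13].
Intermediaries M with M during U: P.
Via P — items with X overlapped-by P: none.
Union: none.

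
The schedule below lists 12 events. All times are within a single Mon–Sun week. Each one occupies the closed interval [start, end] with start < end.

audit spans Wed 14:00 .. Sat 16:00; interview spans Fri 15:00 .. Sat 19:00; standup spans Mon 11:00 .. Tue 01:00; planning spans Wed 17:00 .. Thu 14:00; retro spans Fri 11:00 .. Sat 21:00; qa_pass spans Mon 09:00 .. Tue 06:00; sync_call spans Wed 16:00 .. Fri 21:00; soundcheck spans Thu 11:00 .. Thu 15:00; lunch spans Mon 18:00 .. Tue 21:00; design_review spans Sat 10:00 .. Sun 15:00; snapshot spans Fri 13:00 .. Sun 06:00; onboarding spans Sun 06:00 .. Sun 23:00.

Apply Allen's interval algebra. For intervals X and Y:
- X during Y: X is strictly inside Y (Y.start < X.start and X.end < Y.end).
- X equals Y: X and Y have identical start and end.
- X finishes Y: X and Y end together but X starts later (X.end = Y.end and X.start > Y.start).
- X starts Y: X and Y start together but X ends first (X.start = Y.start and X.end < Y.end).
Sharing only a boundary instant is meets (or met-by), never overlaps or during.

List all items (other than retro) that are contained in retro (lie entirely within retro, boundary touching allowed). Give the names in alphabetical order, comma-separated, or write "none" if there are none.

Target retro = [Fri 11:00, Sat 21:00].
audit [Wed 14:00, Sat 16:00] → overlaps → no.
design_review [Sat 10:00, Sun 15:00] → overlapped-by → no.
interview [Fri 15:00, Sat 19:00] → during → yes.
lunch [Mon 18:00, Tue 21:00] → before → no.
onboarding [Sun 06:00, Sun 23:00] → after → no.
planning [Wed 17:00, Thu 14:00] → before → no.
qa_pass [Mon 09:00, Tue 06:00] → before → no.
snapshot [Fri 13:00, Sun 06:00] → overlapped-by → no.
soundcheck [Thu 11:00, Thu 15:00] → before → no.
standup [Mon 11:00, Tue 01:00] → before → no.
sync_call [Wed 16:00, Fri 21:00] → overlaps → no.
Result: interview.

interview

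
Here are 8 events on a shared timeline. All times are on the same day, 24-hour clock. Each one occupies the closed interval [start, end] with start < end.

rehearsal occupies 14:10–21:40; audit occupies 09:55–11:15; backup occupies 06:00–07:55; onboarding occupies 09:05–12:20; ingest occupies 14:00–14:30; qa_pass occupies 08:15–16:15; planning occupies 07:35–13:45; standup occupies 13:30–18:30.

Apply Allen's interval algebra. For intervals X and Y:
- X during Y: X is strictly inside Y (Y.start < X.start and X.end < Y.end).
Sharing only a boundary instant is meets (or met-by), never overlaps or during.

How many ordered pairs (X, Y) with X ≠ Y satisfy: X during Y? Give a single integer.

7

Checking all 56 ordered pairs for relation 'during'; matching pairs in alphabetical order:
(audit, onboarding): audit during onboarding ✓
(audit, planning): audit during planning ✓
(audit, qa_pass): audit during qa_pass ✓
(ingest, qa_pass): ingest during qa_pass ✓
(ingest, standup): ingest during standup ✓
(onboarding, planning): onboarding during planning ✓
(onboarding, qa_pass): onboarding during qa_pass ✓
Count: 7.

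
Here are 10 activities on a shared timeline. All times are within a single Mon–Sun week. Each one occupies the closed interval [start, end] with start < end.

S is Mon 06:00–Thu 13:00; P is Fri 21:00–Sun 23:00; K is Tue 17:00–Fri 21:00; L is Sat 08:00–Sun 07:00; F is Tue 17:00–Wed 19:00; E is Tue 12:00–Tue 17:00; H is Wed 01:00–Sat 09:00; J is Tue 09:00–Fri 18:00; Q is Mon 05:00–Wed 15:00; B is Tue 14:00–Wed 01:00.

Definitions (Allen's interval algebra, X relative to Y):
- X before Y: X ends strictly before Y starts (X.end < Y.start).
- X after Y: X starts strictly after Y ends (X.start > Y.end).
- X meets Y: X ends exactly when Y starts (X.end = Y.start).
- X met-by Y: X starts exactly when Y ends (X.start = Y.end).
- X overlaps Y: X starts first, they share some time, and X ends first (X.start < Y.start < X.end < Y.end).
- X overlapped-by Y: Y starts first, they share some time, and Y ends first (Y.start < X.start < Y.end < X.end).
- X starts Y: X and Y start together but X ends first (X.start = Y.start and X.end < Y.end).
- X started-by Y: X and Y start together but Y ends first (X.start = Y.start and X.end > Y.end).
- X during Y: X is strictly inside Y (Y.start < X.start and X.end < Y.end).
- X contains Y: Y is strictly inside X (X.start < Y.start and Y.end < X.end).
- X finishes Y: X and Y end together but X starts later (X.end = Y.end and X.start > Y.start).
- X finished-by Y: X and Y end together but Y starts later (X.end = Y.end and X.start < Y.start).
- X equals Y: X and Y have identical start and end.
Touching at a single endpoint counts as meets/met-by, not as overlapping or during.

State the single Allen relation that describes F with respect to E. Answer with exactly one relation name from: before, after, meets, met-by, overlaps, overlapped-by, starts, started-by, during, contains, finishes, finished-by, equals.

met-by

F = [Tue 17:00, Wed 19:00]; E = [Tue 12:00, Tue 17:00].
Compare endpoints: F.start > E.start, F.start = E.end, F.end > E.start, F.end > E.end.
That pattern is 'met-by'.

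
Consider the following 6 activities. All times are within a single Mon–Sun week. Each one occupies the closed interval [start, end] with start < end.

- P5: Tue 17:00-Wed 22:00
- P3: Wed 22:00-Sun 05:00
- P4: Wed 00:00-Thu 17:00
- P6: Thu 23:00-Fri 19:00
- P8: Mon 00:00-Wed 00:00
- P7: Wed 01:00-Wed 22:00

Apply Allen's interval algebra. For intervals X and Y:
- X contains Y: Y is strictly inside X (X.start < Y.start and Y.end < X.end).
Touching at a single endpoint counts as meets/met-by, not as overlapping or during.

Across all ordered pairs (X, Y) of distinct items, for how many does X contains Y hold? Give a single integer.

Checking all 30 ordered pairs for relation 'contains'; matching pairs in alphabetical order:
(P3, P6): P3 contains P6 ✓
(P4, P7): P4 contains P7 ✓
Count: 2.

2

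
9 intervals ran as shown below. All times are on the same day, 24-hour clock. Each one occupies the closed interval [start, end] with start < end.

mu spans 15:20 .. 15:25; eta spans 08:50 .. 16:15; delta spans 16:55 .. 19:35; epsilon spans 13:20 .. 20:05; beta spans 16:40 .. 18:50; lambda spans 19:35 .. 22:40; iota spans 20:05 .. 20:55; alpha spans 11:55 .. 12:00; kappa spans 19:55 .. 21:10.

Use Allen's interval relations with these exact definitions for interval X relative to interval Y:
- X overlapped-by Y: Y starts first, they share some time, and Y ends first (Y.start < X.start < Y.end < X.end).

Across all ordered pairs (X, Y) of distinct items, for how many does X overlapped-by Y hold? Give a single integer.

Checking all 72 ordered pairs for relation 'overlapped-by'; matching pairs in alphabetical order:
(delta, beta): delta overlapped-by beta ✓
(epsilon, eta): epsilon overlapped-by eta ✓
(kappa, epsilon): kappa overlapped-by epsilon ✓
(lambda, epsilon): lambda overlapped-by epsilon ✓
Count: 4.

4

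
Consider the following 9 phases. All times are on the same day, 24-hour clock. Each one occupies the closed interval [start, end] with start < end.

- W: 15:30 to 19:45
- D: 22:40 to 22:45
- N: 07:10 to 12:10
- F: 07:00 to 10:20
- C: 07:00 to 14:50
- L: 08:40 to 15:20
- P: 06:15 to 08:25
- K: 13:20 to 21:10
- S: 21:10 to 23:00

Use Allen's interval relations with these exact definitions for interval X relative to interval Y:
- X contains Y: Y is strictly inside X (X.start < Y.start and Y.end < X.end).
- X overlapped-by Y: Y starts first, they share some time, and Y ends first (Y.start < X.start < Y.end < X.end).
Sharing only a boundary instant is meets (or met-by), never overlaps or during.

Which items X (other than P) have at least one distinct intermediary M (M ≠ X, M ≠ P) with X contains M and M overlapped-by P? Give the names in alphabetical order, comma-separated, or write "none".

C

Target P = [06:15, 08:25].
Intermediaries M with M overlapped-by P: C, F, N.
Via C — items with X contains C: none.
Via F — items with X contains F: none.
Via N — items with X contains N: C.
Union: C.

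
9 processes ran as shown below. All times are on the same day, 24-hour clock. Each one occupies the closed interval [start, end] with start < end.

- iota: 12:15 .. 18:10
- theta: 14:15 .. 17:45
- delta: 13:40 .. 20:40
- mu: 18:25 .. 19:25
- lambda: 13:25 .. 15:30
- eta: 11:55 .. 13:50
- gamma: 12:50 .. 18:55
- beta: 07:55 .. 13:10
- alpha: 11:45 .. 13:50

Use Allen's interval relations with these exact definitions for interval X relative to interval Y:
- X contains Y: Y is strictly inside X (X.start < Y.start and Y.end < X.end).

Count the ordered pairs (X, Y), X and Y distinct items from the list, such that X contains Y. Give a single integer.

Checking all 72 ordered pairs for relation 'contains'; matching pairs in alphabetical order:
(delta, mu): delta contains mu ✓
(delta, theta): delta contains theta ✓
(gamma, lambda): gamma contains lambda ✓
(gamma, theta): gamma contains theta ✓
(iota, lambda): iota contains lambda ✓
(iota, theta): iota contains theta ✓
Count: 6.

6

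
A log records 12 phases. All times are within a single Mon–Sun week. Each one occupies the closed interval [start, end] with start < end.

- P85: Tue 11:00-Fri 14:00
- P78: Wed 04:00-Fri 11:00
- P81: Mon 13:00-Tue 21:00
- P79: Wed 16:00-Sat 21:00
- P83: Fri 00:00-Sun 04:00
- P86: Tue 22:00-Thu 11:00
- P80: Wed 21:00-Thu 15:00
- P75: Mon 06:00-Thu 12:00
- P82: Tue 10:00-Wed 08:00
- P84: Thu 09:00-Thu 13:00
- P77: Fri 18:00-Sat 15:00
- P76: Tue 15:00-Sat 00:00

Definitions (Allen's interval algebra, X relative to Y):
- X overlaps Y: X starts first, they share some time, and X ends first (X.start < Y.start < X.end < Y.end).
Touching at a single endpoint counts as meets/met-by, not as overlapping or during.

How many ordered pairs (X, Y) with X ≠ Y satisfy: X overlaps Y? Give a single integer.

26

Checking all 132 ordered pairs for relation 'overlaps'; matching pairs in alphabetical order:
(P75, P76): P75 overlaps P76 ✓
(P75, P78): P75 overlaps P78 ✓
(P75, P79): P75 overlaps P79 ✓
(P75, P80): P75 overlaps P80 ✓
(P75, P84): P75 overlaps P84 ✓
(P75, P85): P75 overlaps P85 ✓
(P76, P77): P76 overlaps P77 ✓
(P76, P79): P76 overlaps P79 ✓
(P76, P83): P76 overlaps P83 ✓
(P78, P79): P78 overlaps P79 ✓
(P78, P83): P78 overlaps P83 ✓
(P79, P83): P79 overlaps P83 ✓
(P81, P76): P81 overlaps P76 ✓
(P81, P82): P81 overlaps P82 ✓
(P81, P85): P81 overlaps P85 ✓
(P82, P76): P82 overlaps P76 ✓
(P82, P78): P82 overlaps P78 ✓
(P82, P85): P82 overlaps P85 ✓
(P82, P86): P82 overlaps P86 ✓
(P85, P76): P85 overlaps P76 ✓
(P85, P79): P85 overlaps P79 ✓
(P85, P83): P85 overlaps P83 ✓
(P86, P78): P86 overlaps P78 ✓
(P86, P79): P86 overlaps P79 ✓
... plus 2 further pairs not listed.
Count: 26.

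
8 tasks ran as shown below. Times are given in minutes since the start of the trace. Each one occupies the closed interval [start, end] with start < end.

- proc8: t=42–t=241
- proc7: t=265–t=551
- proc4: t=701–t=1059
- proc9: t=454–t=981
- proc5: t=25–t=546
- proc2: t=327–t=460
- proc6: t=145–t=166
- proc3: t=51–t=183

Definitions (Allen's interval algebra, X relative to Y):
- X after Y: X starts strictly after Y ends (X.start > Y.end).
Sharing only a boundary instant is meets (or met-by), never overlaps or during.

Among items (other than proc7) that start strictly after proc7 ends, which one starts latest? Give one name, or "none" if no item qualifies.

Target proc7 = [t=265, t=551].
proc2 [t=327, t=460] → during → excluded.
proc3 [t=51, t=183] → before → excluded.
proc4 [t=701, t=1059] → after → candidate.
proc5 [t=25, t=546] → overlaps → excluded.
proc6 [t=145, t=166] → before → excluded.
proc8 [t=42, t=241] → before → excluded.
proc9 [t=454, t=981] → overlapped-by → excluded.
Among candidates, latest start is t=701 → proc4.

proc4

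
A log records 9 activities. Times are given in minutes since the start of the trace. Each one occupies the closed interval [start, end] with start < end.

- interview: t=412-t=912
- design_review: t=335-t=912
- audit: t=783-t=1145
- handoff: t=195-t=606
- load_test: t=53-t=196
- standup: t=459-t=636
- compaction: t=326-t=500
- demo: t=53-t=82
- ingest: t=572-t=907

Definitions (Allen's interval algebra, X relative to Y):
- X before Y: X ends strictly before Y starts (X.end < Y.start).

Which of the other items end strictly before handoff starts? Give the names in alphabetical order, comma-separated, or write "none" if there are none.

Target handoff = [t=195, t=606].
audit [t=783, t=1145] → after → no.
compaction [t=326, t=500] → during → no.
demo [t=53, t=82] → before → yes.
design_review [t=335, t=912] → overlapped-by → no.
ingest [t=572, t=907] → overlapped-by → no.
interview [t=412, t=912] → overlapped-by → no.
load_test [t=53, t=196] → overlaps → no.
standup [t=459, t=636] → overlapped-by → no.
Result: demo.

demo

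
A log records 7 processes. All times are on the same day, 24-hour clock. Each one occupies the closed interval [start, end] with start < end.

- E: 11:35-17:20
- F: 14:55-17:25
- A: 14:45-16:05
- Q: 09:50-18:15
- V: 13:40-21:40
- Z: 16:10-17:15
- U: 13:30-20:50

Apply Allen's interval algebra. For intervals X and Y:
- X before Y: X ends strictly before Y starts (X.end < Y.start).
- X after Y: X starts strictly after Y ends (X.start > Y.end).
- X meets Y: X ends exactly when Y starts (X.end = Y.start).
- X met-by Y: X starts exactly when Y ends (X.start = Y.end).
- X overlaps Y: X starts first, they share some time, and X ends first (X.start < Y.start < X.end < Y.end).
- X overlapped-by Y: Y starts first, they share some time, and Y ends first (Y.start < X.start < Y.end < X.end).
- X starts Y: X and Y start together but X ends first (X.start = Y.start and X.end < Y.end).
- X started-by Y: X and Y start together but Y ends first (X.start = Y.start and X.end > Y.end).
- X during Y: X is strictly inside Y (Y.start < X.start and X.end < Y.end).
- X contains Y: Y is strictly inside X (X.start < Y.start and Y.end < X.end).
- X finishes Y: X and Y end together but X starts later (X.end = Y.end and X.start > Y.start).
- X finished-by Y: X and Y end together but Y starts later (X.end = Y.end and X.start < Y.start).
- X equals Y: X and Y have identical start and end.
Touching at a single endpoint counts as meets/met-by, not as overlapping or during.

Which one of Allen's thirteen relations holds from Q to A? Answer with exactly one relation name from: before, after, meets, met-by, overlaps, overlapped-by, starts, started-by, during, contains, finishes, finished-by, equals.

contains

Q = [09:50, 18:15]; A = [14:45, 16:05].
Compare endpoints: Q.start < A.start, Q.start < A.end, Q.end > A.start, Q.end > A.end.
That pattern is 'contains'.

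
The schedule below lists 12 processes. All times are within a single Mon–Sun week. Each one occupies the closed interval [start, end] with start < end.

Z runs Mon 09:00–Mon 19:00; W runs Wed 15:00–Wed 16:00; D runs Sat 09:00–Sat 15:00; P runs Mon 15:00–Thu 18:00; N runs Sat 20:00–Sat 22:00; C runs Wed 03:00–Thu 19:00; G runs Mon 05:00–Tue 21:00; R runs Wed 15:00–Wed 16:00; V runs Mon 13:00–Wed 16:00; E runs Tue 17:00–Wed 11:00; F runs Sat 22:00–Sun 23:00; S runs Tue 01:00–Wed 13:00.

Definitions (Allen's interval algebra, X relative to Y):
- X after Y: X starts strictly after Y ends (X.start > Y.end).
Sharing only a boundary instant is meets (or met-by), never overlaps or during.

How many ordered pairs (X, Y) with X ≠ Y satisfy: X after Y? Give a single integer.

41

Checking all 132 ordered pairs for relation 'after'; matching pairs in alphabetical order:
(C, G): C after G ✓
(C, Z): C after Z ✓
(D, C): D after C ✓
(D, E): D after E ✓
(D, G): D after G ✓
(D, P): D after P ✓
(D, R): D after R ✓
(D, S): D after S ✓
(D, V): D after V ✓
(D, W): D after W ✓
(D, Z): D after Z ✓
(E, Z): E after Z ✓
(F, C): F after C ✓
(F, D): F after D ✓
(F, E): F after E ✓
(F, G): F after G ✓
(F, P): F after P ✓
(F, R): F after R ✓
(F, S): F after S ✓
(F, V): F after V ✓
(F, W): F after W ✓
(F, Z): F after Z ✓
(N, C): N after C ✓
(N, D): N after D ✓
... plus 17 further pairs not listed.
Count: 41.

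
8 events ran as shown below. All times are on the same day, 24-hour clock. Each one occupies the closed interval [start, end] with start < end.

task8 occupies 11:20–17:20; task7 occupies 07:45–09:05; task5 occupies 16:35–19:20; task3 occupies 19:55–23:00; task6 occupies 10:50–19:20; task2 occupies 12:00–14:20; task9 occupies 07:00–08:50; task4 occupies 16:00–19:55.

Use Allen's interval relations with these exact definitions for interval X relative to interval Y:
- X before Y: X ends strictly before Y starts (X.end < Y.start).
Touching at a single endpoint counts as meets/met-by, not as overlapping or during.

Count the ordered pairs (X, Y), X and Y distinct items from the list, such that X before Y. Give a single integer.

Checking all 56 ordered pairs for relation 'before'; matching pairs in alphabetical order:
(task2, task3): task2 before task3 ✓
(task2, task4): task2 before task4 ✓
(task2, task5): task2 before task5 ✓
(task5, task3): task5 before task3 ✓
(task6, task3): task6 before task3 ✓
(task7, task2): task7 before task2 ✓
(task7, task3): task7 before task3 ✓
(task7, task4): task7 before task4 ✓
(task7, task5): task7 before task5 ✓
(task7, task6): task7 before task6 ✓
(task7, task8): task7 before task8 ✓
(task8, task3): task8 before task3 ✓
(task9, task2): task9 before task2 ✓
(task9, task3): task9 before task3 ✓
(task9, task4): task9 before task4 ✓
(task9, task5): task9 before task5 ✓
(task9, task6): task9 before task6 ✓
(task9, task8): task9 before task8 ✓
Count: 18.

18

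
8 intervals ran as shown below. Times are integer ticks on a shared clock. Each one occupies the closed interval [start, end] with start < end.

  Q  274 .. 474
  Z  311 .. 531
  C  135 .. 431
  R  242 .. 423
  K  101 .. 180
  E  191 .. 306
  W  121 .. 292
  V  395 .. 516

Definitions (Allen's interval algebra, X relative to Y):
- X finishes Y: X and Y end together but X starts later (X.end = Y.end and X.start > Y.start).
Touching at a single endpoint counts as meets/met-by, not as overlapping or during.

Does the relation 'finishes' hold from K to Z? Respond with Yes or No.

K = [101, 180], Z = [311, 531].
Actual relation of K to Z: before.
Asked whether 'finishes' holds → No.

No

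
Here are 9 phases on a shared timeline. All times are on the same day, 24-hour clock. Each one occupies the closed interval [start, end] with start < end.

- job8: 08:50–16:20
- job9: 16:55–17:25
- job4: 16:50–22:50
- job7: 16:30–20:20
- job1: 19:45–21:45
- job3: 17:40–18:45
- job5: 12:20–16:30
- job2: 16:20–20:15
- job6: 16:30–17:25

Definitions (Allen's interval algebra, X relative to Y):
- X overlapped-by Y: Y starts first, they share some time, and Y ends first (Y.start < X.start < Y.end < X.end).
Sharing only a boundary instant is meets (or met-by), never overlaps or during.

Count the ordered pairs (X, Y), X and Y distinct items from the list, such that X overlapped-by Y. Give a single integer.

Checking all 72 ordered pairs for relation 'overlapped-by'; matching pairs in alphabetical order:
(job1, job2): job1 overlapped-by job2 ✓
(job1, job7): job1 overlapped-by job7 ✓
(job2, job5): job2 overlapped-by job5 ✓
(job4, job2): job4 overlapped-by job2 ✓
(job4, job6): job4 overlapped-by job6 ✓
(job4, job7): job4 overlapped-by job7 ✓
(job5, job8): job5 overlapped-by job8 ✓
(job7, job2): job7 overlapped-by job2 ✓
Count: 8.

8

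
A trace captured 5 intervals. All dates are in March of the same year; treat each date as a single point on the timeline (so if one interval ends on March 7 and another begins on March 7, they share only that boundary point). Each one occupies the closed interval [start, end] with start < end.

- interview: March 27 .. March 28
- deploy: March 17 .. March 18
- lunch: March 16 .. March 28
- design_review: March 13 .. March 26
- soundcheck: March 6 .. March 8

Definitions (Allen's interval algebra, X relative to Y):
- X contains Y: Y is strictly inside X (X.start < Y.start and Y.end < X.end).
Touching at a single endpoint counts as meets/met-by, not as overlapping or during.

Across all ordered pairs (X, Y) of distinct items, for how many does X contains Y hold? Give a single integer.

2

Checking all 20 ordered pairs for relation 'contains'; matching pairs in alphabetical order:
(design_review, deploy): design_review contains deploy ✓
(lunch, deploy): lunch contains deploy ✓
Count: 2.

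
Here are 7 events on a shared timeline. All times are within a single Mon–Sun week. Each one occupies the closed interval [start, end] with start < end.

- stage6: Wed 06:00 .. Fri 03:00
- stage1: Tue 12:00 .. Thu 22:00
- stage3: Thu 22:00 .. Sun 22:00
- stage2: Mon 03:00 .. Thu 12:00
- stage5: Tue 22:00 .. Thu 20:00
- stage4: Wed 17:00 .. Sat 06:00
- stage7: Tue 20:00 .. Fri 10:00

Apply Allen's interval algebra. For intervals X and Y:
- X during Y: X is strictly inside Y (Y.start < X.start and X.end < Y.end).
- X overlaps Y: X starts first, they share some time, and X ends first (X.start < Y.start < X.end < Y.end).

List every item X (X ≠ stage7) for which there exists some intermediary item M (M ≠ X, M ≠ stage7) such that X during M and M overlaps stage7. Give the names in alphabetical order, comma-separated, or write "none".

stage5

Target stage7 = [Tue 20:00, Fri 10:00].
Intermediaries M with M overlaps stage7: stage1, stage2.
Via stage1 — items with X during stage1: stage5.
Via stage2 — items with X during stage2: none.
Union: stage5.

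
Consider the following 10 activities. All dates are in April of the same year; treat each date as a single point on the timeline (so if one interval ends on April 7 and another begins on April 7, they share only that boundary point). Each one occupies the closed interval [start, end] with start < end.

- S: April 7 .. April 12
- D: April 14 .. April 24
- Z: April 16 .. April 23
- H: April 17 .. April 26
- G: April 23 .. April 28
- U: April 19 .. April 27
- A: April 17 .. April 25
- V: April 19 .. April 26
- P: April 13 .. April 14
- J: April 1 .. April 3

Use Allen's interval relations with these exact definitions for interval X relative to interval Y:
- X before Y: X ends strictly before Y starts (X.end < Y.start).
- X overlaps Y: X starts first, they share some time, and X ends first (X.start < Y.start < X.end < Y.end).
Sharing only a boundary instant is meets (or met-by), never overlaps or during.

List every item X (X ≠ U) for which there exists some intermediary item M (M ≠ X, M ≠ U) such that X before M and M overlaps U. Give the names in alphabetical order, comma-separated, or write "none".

J, P, S

Target U = [April 19, April 27].
Intermediaries M with M overlaps U: A, D, H, Z.
Via A — items with X before A: J, P, S.
Via D — items with X before D: J, S.
Via H — items with X before H: J, P, S.
Via Z — items with X before Z: J, P, S.
Union: J, P, S.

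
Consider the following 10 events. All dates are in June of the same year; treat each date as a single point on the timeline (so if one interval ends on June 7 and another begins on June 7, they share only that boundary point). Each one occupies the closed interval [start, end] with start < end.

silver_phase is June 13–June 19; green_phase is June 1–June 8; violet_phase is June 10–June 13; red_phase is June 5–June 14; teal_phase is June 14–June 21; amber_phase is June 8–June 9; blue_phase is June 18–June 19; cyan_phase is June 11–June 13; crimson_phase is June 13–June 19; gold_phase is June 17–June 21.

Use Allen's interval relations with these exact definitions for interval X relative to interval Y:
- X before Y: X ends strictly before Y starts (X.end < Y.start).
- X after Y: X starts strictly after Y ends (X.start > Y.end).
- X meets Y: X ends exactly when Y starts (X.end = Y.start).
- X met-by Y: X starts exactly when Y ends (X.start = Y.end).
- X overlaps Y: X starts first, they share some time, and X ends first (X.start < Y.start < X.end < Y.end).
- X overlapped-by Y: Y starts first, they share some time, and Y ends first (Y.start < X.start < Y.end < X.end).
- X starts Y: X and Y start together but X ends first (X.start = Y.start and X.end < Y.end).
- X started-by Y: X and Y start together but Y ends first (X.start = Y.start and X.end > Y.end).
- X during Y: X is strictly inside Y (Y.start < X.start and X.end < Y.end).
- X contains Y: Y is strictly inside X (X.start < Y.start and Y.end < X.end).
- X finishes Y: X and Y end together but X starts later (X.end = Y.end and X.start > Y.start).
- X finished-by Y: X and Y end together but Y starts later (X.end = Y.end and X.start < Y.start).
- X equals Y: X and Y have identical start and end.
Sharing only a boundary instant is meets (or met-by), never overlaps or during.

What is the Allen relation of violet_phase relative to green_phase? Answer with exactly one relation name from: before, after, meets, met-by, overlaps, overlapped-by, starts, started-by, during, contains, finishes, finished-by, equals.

violet_phase = [June 10, June 13]; green_phase = [June 1, June 8].
Compare endpoints: violet_phase.start > green_phase.start, violet_phase.start > green_phase.end, violet_phase.end > green_phase.start, violet_phase.end > green_phase.end.
That pattern is 'after'.

after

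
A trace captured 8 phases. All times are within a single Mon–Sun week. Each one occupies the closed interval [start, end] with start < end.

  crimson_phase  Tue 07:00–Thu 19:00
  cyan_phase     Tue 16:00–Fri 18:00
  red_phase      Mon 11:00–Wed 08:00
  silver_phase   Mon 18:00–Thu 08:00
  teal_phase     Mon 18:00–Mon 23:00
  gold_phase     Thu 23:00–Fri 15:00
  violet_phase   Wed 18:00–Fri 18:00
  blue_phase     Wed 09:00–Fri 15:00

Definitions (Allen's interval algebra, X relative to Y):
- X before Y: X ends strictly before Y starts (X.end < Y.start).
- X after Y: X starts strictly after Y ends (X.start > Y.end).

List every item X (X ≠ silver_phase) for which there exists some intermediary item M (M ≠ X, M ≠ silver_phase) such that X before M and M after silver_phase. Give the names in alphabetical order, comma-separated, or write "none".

crimson_phase, red_phase, teal_phase

Target silver_phase = [Mon 18:00, Thu 08:00].
Intermediaries M with M after silver_phase: gold_phase.
Via gold_phase — items with X before gold_phase: crimson_phase, red_phase, teal_phase.
Union: crimson_phase, red_phase, teal_phase.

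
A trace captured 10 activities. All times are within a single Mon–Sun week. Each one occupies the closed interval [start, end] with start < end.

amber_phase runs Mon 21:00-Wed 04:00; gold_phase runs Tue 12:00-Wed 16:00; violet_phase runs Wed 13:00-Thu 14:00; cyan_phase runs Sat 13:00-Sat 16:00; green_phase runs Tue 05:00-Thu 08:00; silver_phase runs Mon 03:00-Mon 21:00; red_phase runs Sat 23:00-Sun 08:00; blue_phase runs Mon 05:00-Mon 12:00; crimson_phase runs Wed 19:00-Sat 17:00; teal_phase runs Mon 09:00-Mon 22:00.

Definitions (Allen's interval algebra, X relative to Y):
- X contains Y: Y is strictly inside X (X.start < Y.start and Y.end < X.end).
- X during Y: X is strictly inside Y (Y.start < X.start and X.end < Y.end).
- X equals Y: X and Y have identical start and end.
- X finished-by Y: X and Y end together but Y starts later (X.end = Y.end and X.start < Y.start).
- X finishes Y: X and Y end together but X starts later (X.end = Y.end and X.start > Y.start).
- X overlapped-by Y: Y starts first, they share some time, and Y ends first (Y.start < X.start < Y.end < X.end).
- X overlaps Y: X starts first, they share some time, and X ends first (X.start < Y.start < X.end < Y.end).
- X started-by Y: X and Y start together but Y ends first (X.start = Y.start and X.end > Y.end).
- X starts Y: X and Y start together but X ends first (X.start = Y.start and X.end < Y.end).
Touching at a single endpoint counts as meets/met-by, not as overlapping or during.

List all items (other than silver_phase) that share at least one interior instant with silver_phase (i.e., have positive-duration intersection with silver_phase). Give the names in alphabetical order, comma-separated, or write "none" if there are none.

Target silver_phase = [Mon 03:00, Mon 21:00].
amber_phase [Mon 21:00, Wed 04:00] → met-by → no.
blue_phase [Mon 05:00, Mon 12:00] → during → yes.
crimson_phase [Wed 19:00, Sat 17:00] → after → no.
cyan_phase [Sat 13:00, Sat 16:00] → after → no.
gold_phase [Tue 12:00, Wed 16:00] → after → no.
green_phase [Tue 05:00, Thu 08:00] → after → no.
red_phase [Sat 23:00, Sun 08:00] → after → no.
teal_phase [Mon 09:00, Mon 22:00] → overlapped-by → yes.
violet_phase [Wed 13:00, Thu 14:00] → after → no.
Result: blue_phase, teal_phase.

blue_phase, teal_phase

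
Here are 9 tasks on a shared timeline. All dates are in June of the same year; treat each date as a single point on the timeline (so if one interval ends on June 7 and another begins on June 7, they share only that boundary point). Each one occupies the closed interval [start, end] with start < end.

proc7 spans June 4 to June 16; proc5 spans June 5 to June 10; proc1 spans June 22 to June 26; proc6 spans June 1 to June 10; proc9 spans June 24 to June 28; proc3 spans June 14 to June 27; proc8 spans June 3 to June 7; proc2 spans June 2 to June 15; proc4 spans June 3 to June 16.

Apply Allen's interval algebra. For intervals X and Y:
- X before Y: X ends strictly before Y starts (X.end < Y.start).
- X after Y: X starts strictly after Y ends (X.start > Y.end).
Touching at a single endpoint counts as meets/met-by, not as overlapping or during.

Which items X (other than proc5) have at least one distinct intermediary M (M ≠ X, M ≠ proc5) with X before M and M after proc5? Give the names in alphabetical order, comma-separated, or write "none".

proc2, proc4, proc6, proc7, proc8

Target proc5 = [June 5, June 10].
Intermediaries M with M after proc5: proc1, proc3, proc9.
Via proc1 — items with X before proc1: proc2, proc4, proc6, proc7, proc8.
Via proc3 — items with X before proc3: proc6, proc8.
Via proc9 — items with X before proc9: proc2, proc4, proc6, proc7, proc8.
Union: proc2, proc4, proc6, proc7, proc8.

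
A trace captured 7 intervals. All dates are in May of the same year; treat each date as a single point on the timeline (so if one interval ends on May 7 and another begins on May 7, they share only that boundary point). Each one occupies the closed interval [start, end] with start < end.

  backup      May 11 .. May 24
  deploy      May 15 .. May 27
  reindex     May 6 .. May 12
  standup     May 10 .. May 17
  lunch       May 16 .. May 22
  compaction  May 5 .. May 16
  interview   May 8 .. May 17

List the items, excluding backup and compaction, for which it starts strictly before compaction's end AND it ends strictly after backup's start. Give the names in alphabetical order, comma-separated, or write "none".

Conditions: its start is strictly before compaction's end (X.start < May 16) AND its end is strictly after backup's start (X.end > May 11).
deploy: start May 15 < May 16? ✓; end May 27 > May 11? ✓ → yes.
interview: start May 8 < May 16? ✓; end May 17 > May 11? ✓ → yes.
lunch: start May 16 < May 16? ✗; end May 22 > May 11? ✓ → no.
reindex: start May 6 < May 16? ✓; end May 12 > May 11? ✓ → yes.
standup: start May 10 < May 16? ✓; end May 17 > May 11? ✓ → yes.
Result: deploy, interview, reindex, standup.

deploy, interview, reindex, standup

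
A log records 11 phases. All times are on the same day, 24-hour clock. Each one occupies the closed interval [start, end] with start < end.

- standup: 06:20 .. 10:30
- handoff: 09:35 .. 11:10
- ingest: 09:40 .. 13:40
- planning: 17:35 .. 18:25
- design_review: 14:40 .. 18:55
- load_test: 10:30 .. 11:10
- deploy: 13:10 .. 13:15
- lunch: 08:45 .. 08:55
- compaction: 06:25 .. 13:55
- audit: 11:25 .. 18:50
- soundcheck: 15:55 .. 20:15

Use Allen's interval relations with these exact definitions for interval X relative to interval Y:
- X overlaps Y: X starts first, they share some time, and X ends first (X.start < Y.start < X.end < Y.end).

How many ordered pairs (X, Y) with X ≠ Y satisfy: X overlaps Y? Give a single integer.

Checking all 110 ordered pairs for relation 'overlaps'; matching pairs in alphabetical order:
(audit, design_review): audit overlaps design_review ✓
(audit, soundcheck): audit overlaps soundcheck ✓
(compaction, audit): compaction overlaps audit ✓
(design_review, soundcheck): design_review overlaps soundcheck ✓
(handoff, ingest): handoff overlaps ingest ✓
(ingest, audit): ingest overlaps audit ✓
(standup, compaction): standup overlaps compaction ✓
(standup, handoff): standup overlaps handoff ✓
(standup, ingest): standup overlaps ingest ✓
Count: 9.

9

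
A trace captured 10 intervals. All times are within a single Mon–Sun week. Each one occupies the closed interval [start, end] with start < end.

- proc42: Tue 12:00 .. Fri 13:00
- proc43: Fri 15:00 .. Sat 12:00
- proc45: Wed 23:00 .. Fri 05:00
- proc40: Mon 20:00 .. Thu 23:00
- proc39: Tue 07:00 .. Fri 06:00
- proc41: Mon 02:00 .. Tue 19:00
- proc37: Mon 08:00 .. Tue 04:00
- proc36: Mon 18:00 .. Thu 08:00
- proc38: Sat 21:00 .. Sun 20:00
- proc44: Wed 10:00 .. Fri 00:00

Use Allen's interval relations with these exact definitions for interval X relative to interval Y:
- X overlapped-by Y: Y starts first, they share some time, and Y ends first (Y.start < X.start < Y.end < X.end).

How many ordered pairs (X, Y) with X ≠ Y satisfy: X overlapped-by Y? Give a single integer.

17

Checking all 90 ordered pairs for relation 'overlapped-by'; matching pairs in alphabetical order:
(proc36, proc37): proc36 overlapped-by proc37 ✓
(proc36, proc41): proc36 overlapped-by proc41 ✓
(proc39, proc36): proc39 overlapped-by proc36 ✓
(proc39, proc40): proc39 overlapped-by proc40 ✓
(proc39, proc41): proc39 overlapped-by proc41 ✓
(proc40, proc36): proc40 overlapped-by proc36 ✓
(proc40, proc37): proc40 overlapped-by proc37 ✓
(proc40, proc41): proc40 overlapped-by proc41 ✓
(proc42, proc36): proc42 overlapped-by proc36 ✓
(proc42, proc39): proc42 overlapped-by proc39 ✓
(proc42, proc40): proc42 overlapped-by proc40 ✓
(proc42, proc41): proc42 overlapped-by proc41 ✓
(proc44, proc36): proc44 overlapped-by proc36 ✓
(proc44, proc40): proc44 overlapped-by proc40 ✓
(proc45, proc36): proc45 overlapped-by proc36 ✓
(proc45, proc40): proc45 overlapped-by proc40 ✓
(proc45, proc44): proc45 overlapped-by proc44 ✓
Count: 17.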